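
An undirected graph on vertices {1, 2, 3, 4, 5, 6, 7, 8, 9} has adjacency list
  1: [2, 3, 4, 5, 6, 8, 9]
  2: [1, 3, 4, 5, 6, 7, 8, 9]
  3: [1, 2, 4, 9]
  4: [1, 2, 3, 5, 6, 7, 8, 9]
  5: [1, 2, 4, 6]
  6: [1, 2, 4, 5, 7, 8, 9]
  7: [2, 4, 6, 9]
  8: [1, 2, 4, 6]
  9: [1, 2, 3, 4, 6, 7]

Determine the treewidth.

A width-4 tree decomposition is:
Bags: B1 = {1, 2, 4, 6, 8}  B2 = {1, 2, 4, 6, 9}  B3 = {2, 4, 6, 7, 9}  B4 = {1, 2, 4, 5, 6}  B5 = {1, 2, 3, 4, 9}
Tree: B1–B2, B2–B3, B1–B4, B2–B5
Each bag holds 5 vertices, so the decomposition has width 4, which upper-bounds the treewidth. On the other hand G contains the 5-clique {1, 2, 3, 4, 9}. A clique must lie in a single bag of any decomposition, so no decomposition can have width below 4. Hence tw(G) = 4 exactly.

4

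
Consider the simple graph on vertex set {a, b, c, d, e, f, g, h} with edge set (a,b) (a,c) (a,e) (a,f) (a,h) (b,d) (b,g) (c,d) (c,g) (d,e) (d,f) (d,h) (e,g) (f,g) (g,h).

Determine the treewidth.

A width-3 tree decomposition is:
Bags: B1 = {a, c, d, g}  B2 = {a, d, e, g}  B3 = {a, d, f, g}  B4 = {a, b, d, g}  B5 = {a, d, g, h}
Tree: B1–B2, B2–B3, B3–B4, B4–B5
Every bag has size at most 4, so the width is 4 − 1 = 3 and tw(G) ≤ 3. For the lower bound: the 4 vertex sets {a,c}, {e,g}, {d}, {f} are disjoint, each induces a connected subgraph, and every pair is joined by at least one edge of G. Contracting each set to a single vertex therefore yields K_{4} as a minor, and since treewidth is minor-monotone, tw(G) ≥ tw(K_{4}) = 3. Combining the bounds, tw(G) = 3.

3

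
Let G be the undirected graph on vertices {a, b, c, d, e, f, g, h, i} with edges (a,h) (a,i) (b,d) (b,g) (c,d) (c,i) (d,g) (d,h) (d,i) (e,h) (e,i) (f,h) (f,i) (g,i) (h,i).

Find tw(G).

2

A width-2 tree decomposition is:
Bags: B1 = {d, h, i}  B2 = {d, g, i}  B3 = {b, d, g}  B4 = {e, h, i}  B5 = {a, h, i}  B6 = {c, d, i}  B7 = {f, h, i}
Tree: B1–B2, B2–B3, B1–B4, B1–B5, B1–B6, B4–B7
Each bag holds 3 vertices, so the decomposition has width 2, which upper-bounds the treewidth. For the lower bound, the 3 vertices {b, d, g} are pairwise adjacent, and any tree decomposition puts a clique entirely inside one bag — forcing width ≥ 2. Combining the bounds, tw(G) = 2.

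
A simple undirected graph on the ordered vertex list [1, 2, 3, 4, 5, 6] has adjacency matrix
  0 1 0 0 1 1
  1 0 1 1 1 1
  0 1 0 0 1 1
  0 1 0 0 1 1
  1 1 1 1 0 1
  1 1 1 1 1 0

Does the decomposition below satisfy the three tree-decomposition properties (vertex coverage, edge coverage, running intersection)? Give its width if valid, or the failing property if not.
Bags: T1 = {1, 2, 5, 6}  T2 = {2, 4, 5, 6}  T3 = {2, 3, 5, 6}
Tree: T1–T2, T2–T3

Every vertex of G appears in some bag (union = {1, 2, 3, 4, 5, 6}); every edge is covered by a bag; and for each vertex v the set of bags containing v is connected in the bag tree. The decomposition is therefore valid. The largest bag has 4 vertices, so the width is 3.

Yes; width 3.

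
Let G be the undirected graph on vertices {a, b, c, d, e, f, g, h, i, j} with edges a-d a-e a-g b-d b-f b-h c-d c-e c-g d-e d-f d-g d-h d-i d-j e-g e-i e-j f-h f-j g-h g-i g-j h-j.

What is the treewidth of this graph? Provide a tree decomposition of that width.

Treewidth 3.
One such decomposition:
Bags: B1 = {d, e, g, j}  B2 = {d, g, h, j}  B3 = {a, d, e, g}  B4 = {d, f, h, j}  B5 = {c, d, e, g}  B6 = {d, e, g, i}  B7 = {b, d, f, h}
Tree: B1–B2, B1–B3, B2–B4, B3–B5, B1–B6, B4–B7

Every bag has size at most 4, so the width is 4 − 1 = 3 and tw(G) ≤ 3. On the other hand G contains the 4-clique {d, e, g, j}. A clique must lie in a single bag of any decomposition, so no decomposition can have width below 3. Combining the bounds, tw(G) = 3.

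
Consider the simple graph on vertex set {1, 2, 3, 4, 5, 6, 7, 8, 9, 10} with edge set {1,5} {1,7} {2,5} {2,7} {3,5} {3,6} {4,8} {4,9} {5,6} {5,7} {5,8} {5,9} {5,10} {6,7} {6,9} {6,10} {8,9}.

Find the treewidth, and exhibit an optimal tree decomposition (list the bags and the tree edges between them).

Each bag holds 3 vertices, so the decomposition has width 2, which upper-bounds the treewidth. For the lower bound, the 3 vertices {4, 8, 9} are pairwise adjacent, and any tree decomposition puts a clique entirely inside one bag — forcing width ≥ 2. Combining the bounds, tw(G) = 2.

Treewidth 2.
One optimal decomposition is:
Bags: B1 = {5, 6, 7}  B2 = {1, 5, 7}  B3 = {5, 6, 9}  B4 = {5, 8, 9}  B5 = {4, 8, 9}  B6 = {3, 5, 6}  B7 = {2, 5, 7}  B8 = {5, 6, 10}
Tree: B1–B2, B1–B3, B3–B4, B4–B5, B3–B6, B2–B7, B6–B8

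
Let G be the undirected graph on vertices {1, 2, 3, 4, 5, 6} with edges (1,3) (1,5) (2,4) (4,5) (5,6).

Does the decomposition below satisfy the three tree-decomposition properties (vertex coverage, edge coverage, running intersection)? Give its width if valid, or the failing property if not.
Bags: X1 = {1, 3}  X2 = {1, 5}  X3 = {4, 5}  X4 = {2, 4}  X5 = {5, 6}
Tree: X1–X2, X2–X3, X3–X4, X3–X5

Checking the three conditions: (i) the bags cover all of {1, 2, 3, 4, 5, 6}; (ii) for each edge, some bag contains both endpoints; (iii) the bags containing any fixed vertex form a subtree. All hold, so the decomposition is valid with width 2 − 1 = 1.

Yes; width 1.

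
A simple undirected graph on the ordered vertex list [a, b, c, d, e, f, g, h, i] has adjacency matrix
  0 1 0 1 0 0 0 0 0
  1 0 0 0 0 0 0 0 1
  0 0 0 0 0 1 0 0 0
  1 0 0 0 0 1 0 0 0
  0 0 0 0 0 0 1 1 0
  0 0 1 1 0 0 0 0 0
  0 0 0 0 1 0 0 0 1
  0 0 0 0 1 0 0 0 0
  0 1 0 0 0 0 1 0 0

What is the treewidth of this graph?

1

A width-1 tree decomposition is:
Bags: B1 = {e, h}  B2 = {e, g}  B3 = {g, i}  B4 = {b, i}  B5 = {a, b}  B6 = {a, d}  B7 = {d, f}  B8 = {c, f}
Tree: B1–B2, B2–B3, B3–B4, B4–B5, B5–B6, B6–B7, B7–B8
The largest bag has 2 vertices, giving width 1; this decomposition certifies tw(G) ≤ 1. Any graph with an edge has treewidth ≥ 1, and G has the edge h–e. Hence tw(G) = 1 exactly.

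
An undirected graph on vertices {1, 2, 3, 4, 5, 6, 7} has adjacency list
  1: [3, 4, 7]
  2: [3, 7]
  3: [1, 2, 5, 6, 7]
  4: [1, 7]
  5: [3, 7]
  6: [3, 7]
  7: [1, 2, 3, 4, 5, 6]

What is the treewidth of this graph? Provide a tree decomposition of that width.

Each bag holds 3 vertices, so the decomposition has width 2, which upper-bounds the treewidth. Conversely, {1, 3, 7} is a clique of size 3, and the vertices of any clique must share a bag in every tree decomposition; so some bag has ≥ 3 vertices and tw(G) ≥ 2. Therefore the treewidth is 2.

Treewidth 2.
One optimal decomposition is:
Bags: B1 = {1, 4, 7}  B2 = {1, 3, 7}  B3 = {3, 6, 7}  B4 = {3, 5, 7}  B5 = {2, 3, 7}
Tree: B1–B2, B2–B3, B2–B4, B2–B5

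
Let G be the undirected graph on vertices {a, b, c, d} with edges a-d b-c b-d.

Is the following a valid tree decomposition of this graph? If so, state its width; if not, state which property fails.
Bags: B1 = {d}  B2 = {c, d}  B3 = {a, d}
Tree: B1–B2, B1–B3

A tree decomposition must satisfy three properties: every vertex lies in some bag; for every edge, both endpoints lie together in some bag; and for every vertex, the bags containing it form a connected subtree. Here vertex b appears in no bag, so the decomposition is invalid.

No — vertex b appears in no bag.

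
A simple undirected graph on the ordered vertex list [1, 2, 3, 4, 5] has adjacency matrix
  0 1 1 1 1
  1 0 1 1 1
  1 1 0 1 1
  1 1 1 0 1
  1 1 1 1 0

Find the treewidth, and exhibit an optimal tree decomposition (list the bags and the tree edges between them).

Treewidth 4.
One such decomposition:
Bags: B1 = {1, 2, 3, 4, 5}
Tree: (single bag)

With just one bag of size 5, the width is 5 − 1 = 4, so tw(G) ≤ 4. On the other hand G contains the 5-clique {1, 2, 3, 4, 5}. A clique must lie in a single bag of any decomposition, so no decomposition can have width below 4. Therefore the treewidth is 4.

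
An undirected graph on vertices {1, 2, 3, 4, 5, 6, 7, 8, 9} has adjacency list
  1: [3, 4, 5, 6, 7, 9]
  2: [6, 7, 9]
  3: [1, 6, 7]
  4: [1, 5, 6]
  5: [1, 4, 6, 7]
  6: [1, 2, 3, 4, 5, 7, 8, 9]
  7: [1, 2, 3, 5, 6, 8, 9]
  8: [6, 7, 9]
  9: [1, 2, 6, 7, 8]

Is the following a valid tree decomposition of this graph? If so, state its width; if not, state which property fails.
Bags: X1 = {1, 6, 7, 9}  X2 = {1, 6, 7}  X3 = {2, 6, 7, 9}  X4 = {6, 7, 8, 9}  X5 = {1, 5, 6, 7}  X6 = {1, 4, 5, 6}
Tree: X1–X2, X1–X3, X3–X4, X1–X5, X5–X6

No — vertex 3 appears in no bag.

A tree decomposition must satisfy three properties: every vertex lies in some bag; for every edge, both endpoints lie together in some bag; and for every vertex, the bags containing it form a connected subtree. Here vertex 3 appears in no bag, so the decomposition is invalid.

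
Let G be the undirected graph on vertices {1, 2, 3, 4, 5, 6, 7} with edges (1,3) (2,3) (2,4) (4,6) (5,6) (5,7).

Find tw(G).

A width-1 tree decomposition is:
Bags: B1 = {1, 3}  B2 = {2, 3}  B3 = {2, 4}  B4 = {4, 6}  B5 = {5, 6}  B6 = {5, 7}
Tree: B1–B2, B2–B3, B3–B4, B4–B5, B5–B6
Every bag has size at most 2, so the width is 2 − 1 = 1 and tw(G) ≤ 1. Since G has at least one edge (e.g. 1–3), it is not an edgeless graph, so tw(G) ≥ 1. Therefore the treewidth is 1.

1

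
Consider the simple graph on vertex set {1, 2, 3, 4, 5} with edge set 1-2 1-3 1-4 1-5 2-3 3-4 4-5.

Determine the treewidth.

A width-2 tree decomposition is:
Bags: B1 = {1, 2, 3}  B2 = {1, 3, 4}  B3 = {1, 4, 5}
Tree: B1–B2, B2–B3
Each bag holds 3 vertices, so the decomposition has width 2, which upper-bounds the treewidth. Conversely, {1, 2, 3} is a clique of size 3, and the vertices of any clique must share a bag in every tree decomposition; so some bag has ≥ 3 vertices and tw(G) ≥ 2. Therefore the treewidth is 2.

2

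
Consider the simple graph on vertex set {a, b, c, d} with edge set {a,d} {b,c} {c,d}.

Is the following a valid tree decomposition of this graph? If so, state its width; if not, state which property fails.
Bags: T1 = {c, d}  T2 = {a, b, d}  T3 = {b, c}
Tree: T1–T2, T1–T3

A tree decomposition must satisfy three properties: every vertex lies in some bag; for every edge, both endpoints lie together in some bag; and for every vertex, the bags containing it form a connected subtree. Here bags containing vertex b are not connected in the tree, so the decomposition is invalid.

No — bags containing vertex b are not connected in the tree.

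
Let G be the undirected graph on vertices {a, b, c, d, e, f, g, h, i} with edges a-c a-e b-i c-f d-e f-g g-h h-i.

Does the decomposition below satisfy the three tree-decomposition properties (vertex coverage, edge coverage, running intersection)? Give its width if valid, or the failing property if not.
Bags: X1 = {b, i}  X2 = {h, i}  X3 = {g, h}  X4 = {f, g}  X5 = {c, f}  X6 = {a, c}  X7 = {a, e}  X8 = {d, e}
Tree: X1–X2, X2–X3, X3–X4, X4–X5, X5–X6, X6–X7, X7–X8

Yes; width 1.

Every vertex of G appears in some bag (union = {a, b, c, d, e, f, g, h, i}); every edge is covered by a bag; and for each vertex v the set of bags containing v is connected in the bag tree. The decomposition is therefore valid. The largest bag has 2 vertices, so the width is 1.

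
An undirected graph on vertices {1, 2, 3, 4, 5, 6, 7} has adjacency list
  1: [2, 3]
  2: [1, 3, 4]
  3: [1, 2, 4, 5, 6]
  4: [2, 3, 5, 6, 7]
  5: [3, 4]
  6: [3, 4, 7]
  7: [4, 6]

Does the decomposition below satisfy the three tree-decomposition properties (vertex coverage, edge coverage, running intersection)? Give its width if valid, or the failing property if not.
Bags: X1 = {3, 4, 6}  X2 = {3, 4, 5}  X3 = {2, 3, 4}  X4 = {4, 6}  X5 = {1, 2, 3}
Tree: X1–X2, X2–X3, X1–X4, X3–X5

No — vertex 7 appears in no bag.

A tree decomposition must satisfy three properties: every vertex lies in some bag; for every edge, both endpoints lie together in some bag; and for every vertex, the bags containing it form a connected subtree. Here vertex 7 appears in no bag, so the decomposition is invalid.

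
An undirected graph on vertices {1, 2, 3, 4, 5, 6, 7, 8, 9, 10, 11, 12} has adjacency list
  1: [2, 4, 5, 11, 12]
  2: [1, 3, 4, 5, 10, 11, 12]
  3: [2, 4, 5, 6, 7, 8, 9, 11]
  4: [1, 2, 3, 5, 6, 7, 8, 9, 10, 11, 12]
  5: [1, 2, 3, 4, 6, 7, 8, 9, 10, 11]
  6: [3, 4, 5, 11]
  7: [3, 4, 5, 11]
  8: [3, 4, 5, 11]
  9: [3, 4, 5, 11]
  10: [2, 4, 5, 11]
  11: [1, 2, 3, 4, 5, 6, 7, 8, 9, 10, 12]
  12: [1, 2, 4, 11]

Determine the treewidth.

A width-4 tree decomposition is:
Bags: B1 = {3, 4, 5, 6, 11}  B2 = {3, 4, 5, 8, 11}  B3 = {3, 4, 5, 9, 11}  B4 = {2, 3, 4, 5, 11}  B5 = {1, 2, 4, 5, 11}  B6 = {3, 4, 5, 7, 11}  B7 = {2, 4, 5, 10, 11}  B8 = {1, 2, 4, 11, 12}
Tree: B1–B2, B2–B3, B1–B4, B4–B5, B3–B6, B4–B7, B5–B8
Each bag holds 5 vertices, so the decomposition has width 4, which upper-bounds the treewidth. For the lower bound, the 5 vertices {1, 2, 4, 11, 12} are pairwise adjacent, and any tree decomposition puts a clique entirely inside one bag — forcing width ≥ 4. Hence tw(G) = 4 exactly.

4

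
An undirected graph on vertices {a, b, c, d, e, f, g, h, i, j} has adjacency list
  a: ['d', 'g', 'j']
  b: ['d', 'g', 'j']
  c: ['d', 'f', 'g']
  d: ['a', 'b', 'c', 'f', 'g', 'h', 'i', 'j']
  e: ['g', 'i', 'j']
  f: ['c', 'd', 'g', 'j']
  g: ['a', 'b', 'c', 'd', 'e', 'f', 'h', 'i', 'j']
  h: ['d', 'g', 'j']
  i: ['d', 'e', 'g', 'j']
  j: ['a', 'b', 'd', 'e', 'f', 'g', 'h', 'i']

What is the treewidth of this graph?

A width-3 tree decomposition is:
Bags: B1 = {d, f, g, j}  B2 = {a, d, g, j}  B3 = {d, g, i, j}  B4 = {e, g, i, j}  B5 = {d, g, h, j}  B6 = {b, d, g, j}  B7 = {c, d, f, g}
Tree: B1–B2, B2–B3, B3–B4, B3–B5, B2–B6, B1–B7
Each bag holds 4 vertices, so the decomposition has width 3, which upper-bounds the treewidth. On the other hand G contains the 4-clique {d, f, g, j}. A clique must lie in a single bag of any decomposition, so no decomposition can have width below 3. The upper and lower bounds meet at 3, so that is the treewidth.

3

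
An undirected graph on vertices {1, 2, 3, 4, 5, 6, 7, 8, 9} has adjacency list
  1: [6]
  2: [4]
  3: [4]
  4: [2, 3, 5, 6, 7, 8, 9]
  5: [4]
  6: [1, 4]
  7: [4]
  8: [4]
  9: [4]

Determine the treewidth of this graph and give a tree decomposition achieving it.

Treewidth 1.
Bags: B1 = {2, 4}  B2 = {4, 9}  B3 = {4, 8}  B4 = {4, 5}  B5 = {4, 6}  B6 = {1, 6}  B7 = {4, 7}  B8 = {3, 4}
Tree: B1–B2, B1–B3, B2–B4, B4–B5, B5–B6, B4–B7, B4–B8

Every bag has size at most 2, so the width is 2 − 1 = 1 and tw(G) ≤ 1. Any graph with an edge has treewidth ≥ 1, and G has the edge 2–4. Therefore the treewidth is 1.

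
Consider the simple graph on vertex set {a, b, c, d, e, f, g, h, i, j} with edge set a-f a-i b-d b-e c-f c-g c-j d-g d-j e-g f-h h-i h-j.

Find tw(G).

2

A width-2 tree decomposition is:
Bags: B1 = {a, f, i}  B2 = {f, h, i}  B3 = {c, f, h}  B4 = {c, h, j}  B5 = {c, g, j}  B6 = {d, g, j}  B7 = {d, e, g}  B8 = {b, d, e}
Tree: B1–B2, B2–B3, B3–B4, B4–B5, B5–B6, B6–B7, B7–B8
The largest bag has 3 vertices, giving width 2; this decomposition certifies tw(G) ≤ 2. The edges a–i–h–f–a form a cycle, so G is not a tree and its treewidth is at least 2. Therefore the treewidth is 2.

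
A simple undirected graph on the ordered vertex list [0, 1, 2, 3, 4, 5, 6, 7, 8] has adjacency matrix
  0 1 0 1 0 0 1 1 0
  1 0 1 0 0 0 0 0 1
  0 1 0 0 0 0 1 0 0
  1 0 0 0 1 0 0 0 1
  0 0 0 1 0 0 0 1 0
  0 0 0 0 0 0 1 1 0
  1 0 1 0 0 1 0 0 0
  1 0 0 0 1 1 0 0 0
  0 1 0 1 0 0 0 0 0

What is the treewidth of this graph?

A width-3 tree decomposition is:
Bags: B1 = {1, 2, 6, 8}  B2 = {0, 1, 6, 8}  B3 = {0, 3, 6, 8}  B4 = {0, 3, 5, 6}  B5 = {0, 3, 5, 7}  B6 = {3, 4, 5, 7}
Tree: B1–B2, B2–B3, B3–B4, B4–B5, B5–B6
The largest bag has 4 vertices, giving width 3; this decomposition certifies tw(G) ≤ 3. For the lower bound: the 4 vertex sets {1,2,8}, {6}, {0}, {3,4,5,7} are disjoint, each induces a connected subgraph, and every pair is joined by at least one edge of G. Contracting each set to a single vertex therefore yields K_{4} as a minor, and since treewidth is minor-monotone, tw(G) ≥ tw(K_{4}) = 3. Therefore the treewidth is 3.

3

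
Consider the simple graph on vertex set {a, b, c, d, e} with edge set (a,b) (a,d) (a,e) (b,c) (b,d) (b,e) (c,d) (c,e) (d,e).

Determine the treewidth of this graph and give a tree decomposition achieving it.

Treewidth 3.
Bags: B1 = {b, c, d, e}  B2 = {a, b, d, e}
Tree: B1–B2

Every bag has size at most 4, so the width is 4 − 1 = 3 and tw(G) ≤ 3. On the other hand G contains the 4-clique {b, c, d, e}. A clique must lie in a single bag of any decomposition, so no decomposition can have width below 3. The upper and lower bounds meet at 3, so that is the treewidth.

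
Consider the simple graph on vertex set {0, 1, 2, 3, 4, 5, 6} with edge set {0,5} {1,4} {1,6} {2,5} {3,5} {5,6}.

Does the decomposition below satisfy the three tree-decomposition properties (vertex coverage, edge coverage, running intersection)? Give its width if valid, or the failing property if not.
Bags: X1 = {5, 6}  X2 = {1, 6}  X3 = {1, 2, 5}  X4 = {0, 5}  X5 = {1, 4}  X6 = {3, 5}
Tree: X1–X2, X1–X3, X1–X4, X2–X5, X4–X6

A tree decomposition must satisfy three properties: every vertex lies in some bag; for every edge, both endpoints lie together in some bag; and for every vertex, the bags containing it form a connected subtree. Here bags containing vertex 1 are not connected in the tree, so the decomposition is invalid.

No — bags containing vertex 1 are not connected in the tree.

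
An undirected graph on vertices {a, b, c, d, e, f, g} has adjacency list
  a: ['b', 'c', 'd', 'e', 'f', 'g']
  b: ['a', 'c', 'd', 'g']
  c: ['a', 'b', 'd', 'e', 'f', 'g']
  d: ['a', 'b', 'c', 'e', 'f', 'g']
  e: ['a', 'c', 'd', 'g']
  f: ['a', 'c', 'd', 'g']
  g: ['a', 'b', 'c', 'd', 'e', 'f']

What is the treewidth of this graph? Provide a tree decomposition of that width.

Treewidth 4.
Bags: B1 = {a, c, d, e, g}  B2 = {a, c, d, f, g}  B3 = {a, b, c, d, g}
Tree: B1–B2, B1–B3

Each bag holds 5 vertices, so the decomposition has width 4, which upper-bounds the treewidth. Conversely, {a, c, d, e, g} is a clique of size 5, and the vertices of any clique must share a bag in every tree decomposition; so some bag has ≥ 5 vertices and tw(G) ≥ 4. Therefore the treewidth is 4.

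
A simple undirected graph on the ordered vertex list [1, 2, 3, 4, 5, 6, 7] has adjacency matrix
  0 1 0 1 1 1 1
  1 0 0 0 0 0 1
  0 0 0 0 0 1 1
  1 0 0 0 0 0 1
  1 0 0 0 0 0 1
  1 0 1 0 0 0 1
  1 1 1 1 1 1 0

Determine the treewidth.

2

A width-2 tree decomposition is:
Bags: B1 = {1, 4, 7}  B2 = {1, 6, 7}  B3 = {1, 2, 7}  B4 = {3, 6, 7}  B5 = {1, 5, 7}
Tree: B1–B2, B2–B3, B2–B4, B3–B5
Each bag holds 3 vertices, so the decomposition has width 2, which upper-bounds the treewidth. On the other hand G contains the 3-clique {1, 2, 7}. A clique must lie in a single bag of any decomposition, so no decomposition can have width below 2. Therefore the treewidth is 2.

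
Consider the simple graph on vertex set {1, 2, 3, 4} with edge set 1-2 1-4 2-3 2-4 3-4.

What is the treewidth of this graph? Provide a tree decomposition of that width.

The largest bag has 3 vertices, giving width 2; this decomposition certifies tw(G) ≤ 2. Conversely, {1, 2, 4} is a clique of size 3, and the vertices of any clique must share a bag in every tree decomposition; so some bag has ≥ 3 vertices and tw(G) ≥ 2. Combining the bounds, tw(G) = 2.

Treewidth 2.
Bags: B1 = {2, 3, 4}  B2 = {1, 2, 4}
Tree: B1–B2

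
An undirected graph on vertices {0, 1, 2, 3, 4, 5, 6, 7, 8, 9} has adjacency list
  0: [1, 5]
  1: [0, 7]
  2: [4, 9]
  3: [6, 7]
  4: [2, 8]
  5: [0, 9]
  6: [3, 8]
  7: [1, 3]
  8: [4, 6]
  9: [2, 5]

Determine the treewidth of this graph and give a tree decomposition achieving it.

Each bag holds 3 vertices, so the decomposition has width 2, which upper-bounds the treewidth. For the lower bound, G contains the cycle 4–8–6–3–7–1–0–5–9–2–4, so G is not a forest; only forests have treewidth ≤ 1, hence tw(G) ≥ 2. Combining the bounds, tw(G) = 2.

Treewidth 2.
One optimal decomposition is:
Bags: B1 = {4, 6, 8}  B2 = {3, 4, 6}  B3 = {3, 4, 7}  B4 = {1, 4, 7}  B5 = {0, 1, 4}  B6 = {0, 4, 5}  B7 = {4, 5, 9}  B8 = {2, 4, 9}
Tree: B1–B2, B2–B3, B3–B4, B4–B5, B5–B6, B6–B7, B7–B8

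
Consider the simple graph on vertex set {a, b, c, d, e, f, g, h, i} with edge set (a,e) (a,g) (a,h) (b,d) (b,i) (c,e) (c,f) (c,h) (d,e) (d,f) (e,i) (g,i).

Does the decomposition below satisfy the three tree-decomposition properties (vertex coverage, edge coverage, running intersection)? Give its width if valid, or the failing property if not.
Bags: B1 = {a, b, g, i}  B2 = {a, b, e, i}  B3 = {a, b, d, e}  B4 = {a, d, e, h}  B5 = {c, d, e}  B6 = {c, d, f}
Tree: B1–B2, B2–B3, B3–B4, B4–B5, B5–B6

A tree decomposition must satisfy three properties: every vertex lies in some bag; for every edge, both endpoints lie together in some bag; and for every vertex, the bags containing it form a connected subtree. Here edge (h,c) lies in no bag, so the decomposition is invalid.

No — edge (h,c) lies in no bag.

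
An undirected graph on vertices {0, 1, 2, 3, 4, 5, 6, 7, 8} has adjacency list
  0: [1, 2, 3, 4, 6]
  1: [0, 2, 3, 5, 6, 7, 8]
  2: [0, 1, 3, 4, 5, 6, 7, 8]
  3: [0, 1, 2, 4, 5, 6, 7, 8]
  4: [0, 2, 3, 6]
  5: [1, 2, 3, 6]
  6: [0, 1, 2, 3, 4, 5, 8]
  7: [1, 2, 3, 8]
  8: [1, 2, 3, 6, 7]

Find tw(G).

A width-4 tree decomposition is:
Bags: B1 = {1, 2, 3, 5, 6}  B2 = {1, 2, 3, 6, 8}  B3 = {0, 1, 2, 3, 6}  B4 = {1, 2, 3, 7, 8}  B5 = {0, 2, 3, 4, 6}
Tree: B1–B2, B1–B3, B2–B4, B3–B5
The largest bag has 5 vertices, giving width 4; this decomposition certifies tw(G) ≤ 4. For the lower bound, the 5 vertices {0, 1, 2, 3, 6} are pairwise adjacent, and any tree decomposition puts a clique entirely inside one bag — forcing width ≥ 4. Combining the bounds, tw(G) = 4.

4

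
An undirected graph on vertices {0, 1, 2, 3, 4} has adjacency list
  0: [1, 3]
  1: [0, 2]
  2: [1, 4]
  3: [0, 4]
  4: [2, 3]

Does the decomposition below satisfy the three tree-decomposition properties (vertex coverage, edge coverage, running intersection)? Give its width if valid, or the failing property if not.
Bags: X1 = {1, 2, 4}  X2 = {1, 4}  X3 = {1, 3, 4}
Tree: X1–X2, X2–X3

A tree decomposition must satisfy three properties: every vertex lies in some bag; for every edge, both endpoints lie together in some bag; and for every vertex, the bags containing it form a connected subtree. Here vertex 0 appears in no bag, so the decomposition is invalid.

No — vertex 0 appears in no bag.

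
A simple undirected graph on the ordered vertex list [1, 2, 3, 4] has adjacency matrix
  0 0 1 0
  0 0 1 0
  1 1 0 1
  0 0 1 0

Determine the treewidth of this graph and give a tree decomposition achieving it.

Every bag has size at most 2, so the width is 2 − 1 = 1 and tw(G) ≤ 1. Since G has at least one edge (e.g. 3–1), it is not an edgeless graph, so tw(G) ≥ 1. Hence tw(G) = 1 exactly.

Treewidth 1.
One optimal decomposition is:
Bags: B1 = {1, 3}  B2 = {3, 4}  B3 = {2, 3}
Tree: B1–B2, B1–B3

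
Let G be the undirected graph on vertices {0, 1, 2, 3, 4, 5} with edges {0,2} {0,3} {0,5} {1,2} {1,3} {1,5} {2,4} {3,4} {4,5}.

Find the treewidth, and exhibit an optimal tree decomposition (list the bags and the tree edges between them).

Treewidth 3.
One optimal decomposition is:
Bags: B1 = {0, 1, 4, 5}  B2 = {0, 1, 2, 4}  B3 = {0, 1, 3, 4}
Tree: B1–B2, B2–B3

The largest bag has 4 vertices, giving width 3; this decomposition certifies tw(G) ≤ 3. For the lower bound: the 4 vertex sets {4,5}, {1,2}, {0}, {3} are disjoint, each induces a connected subgraph, and every pair is joined by at least one edge of G. Contracting each set to a single vertex therefore yields K_{4} as a minor, and since treewidth is minor-monotone, tw(G) ≥ tw(K_{4}) = 3. The upper and lower bounds meet at 3, so that is the treewidth.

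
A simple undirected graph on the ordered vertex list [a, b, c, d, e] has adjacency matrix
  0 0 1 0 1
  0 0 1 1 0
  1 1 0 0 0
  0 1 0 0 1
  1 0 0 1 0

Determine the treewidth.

2

A width-2 tree decomposition is:
Bags: B1 = {a, d, e}  B2 = {a, c, d}  B3 = {b, c, d}
Tree: B1–B2, B2–B3
Every bag has size at most 3, so the width is 3 − 1 = 2 and tw(G) ≤ 2. The edges d–e–a–c–b–d form a cycle, so G is not a tree and its treewidth is at least 2. Combining the bounds, tw(G) = 2.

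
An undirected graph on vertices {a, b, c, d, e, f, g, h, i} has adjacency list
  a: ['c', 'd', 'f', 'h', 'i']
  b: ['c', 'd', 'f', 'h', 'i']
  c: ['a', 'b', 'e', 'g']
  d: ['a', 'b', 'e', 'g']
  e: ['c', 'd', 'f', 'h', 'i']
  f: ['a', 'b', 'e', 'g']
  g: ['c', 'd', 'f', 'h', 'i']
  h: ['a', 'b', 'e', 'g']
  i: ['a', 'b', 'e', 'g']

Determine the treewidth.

4

A width-4 tree decomposition is:
Bags: B1 = {a, b, c, e, g}  B2 = {a, b, e, f, g}  B3 = {a, b, e, g, h}  B4 = {a, b, d, e, g}  B5 = {a, b, e, g, i}
Tree: B1–B2, B2–B3, B3–B4, B4–B5
Each bag holds 5 vertices, so the decomposition has width 4, which upper-bounds the treewidth. For the lower bound: the 5 vertex sets {b,c}, {e,f}, {a,h}, {g}, {d} are disjoint, each induces a connected subgraph, and every pair is joined by at least one edge of G. Contracting each set to a single vertex therefore yields K_{5} as a minor, and since treewidth is minor-monotone, tw(G) ≥ tw(K_{5}) = 4. The upper and lower bounds meet at 4, so that is the treewidth.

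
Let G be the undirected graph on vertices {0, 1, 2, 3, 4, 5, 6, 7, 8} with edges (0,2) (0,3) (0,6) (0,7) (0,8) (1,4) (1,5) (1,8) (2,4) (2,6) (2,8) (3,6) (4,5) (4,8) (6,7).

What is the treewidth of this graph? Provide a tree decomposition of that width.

Treewidth 2.
Bags: B1 = {0, 2, 6}  B2 = {0, 2, 8}  B3 = {0, 6, 7}  B4 = {0, 3, 6}  B5 = {2, 4, 8}  B6 = {1, 4, 8}  B7 = {1, 4, 5}
Tree: B1–B2, B1–B3, B1–B4, B2–B5, B5–B6, B6–B7

Every bag has size at most 3, so the width is 3 − 1 = 2 and tw(G) ≤ 2. Conversely, {0, 2, 8} is a clique of size 3, and the vertices of any clique must share a bag in every tree decomposition; so some bag has ≥ 3 vertices and tw(G) ≥ 2. Combining the bounds, tw(G) = 2.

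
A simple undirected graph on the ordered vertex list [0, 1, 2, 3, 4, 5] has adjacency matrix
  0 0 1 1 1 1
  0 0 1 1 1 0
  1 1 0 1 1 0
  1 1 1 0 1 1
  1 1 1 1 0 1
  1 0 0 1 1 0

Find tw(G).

3

A width-3 tree decomposition is:
Bags: B1 = {1, 2, 3, 4}  B2 = {0, 2, 3, 4}  B3 = {0, 3, 4, 5}
Tree: B1–B2, B2–B3
Every bag has size at most 4, so the width is 4 − 1 = 3 and tw(G) ≤ 3. On the other hand G contains the 4-clique {0, 2, 3, 4}. A clique must lie in a single bag of any decomposition, so no decomposition can have width below 3. Therefore the treewidth is 3.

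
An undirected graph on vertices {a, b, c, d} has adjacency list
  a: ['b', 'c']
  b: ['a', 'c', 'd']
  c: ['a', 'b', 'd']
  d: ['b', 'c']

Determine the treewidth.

A width-2 tree decomposition is:
Bags: B1 = {a, b, c}  B2 = {b, c, d}
Tree: B1–B2
The largest bag has 3 vertices, giving width 2; this decomposition certifies tw(G) ≤ 2. For the lower bound, the 3 vertices {b, c, d} are pairwise adjacent, and any tree decomposition puts a clique entirely inside one bag — forcing width ≥ 2. Therefore the treewidth is 2.

2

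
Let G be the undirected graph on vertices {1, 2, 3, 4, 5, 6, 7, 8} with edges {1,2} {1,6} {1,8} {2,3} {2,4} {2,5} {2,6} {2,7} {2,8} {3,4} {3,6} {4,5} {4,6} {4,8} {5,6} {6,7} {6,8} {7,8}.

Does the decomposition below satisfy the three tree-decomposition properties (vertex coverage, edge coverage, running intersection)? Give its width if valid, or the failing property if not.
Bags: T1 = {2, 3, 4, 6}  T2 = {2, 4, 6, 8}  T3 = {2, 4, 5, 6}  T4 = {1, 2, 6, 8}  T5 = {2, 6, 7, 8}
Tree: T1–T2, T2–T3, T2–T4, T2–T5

Yes; width 3.

Vertex coverage: the bags together contain {1, 2, 3, 4, 5, 6, 7, 8}, the full vertex set. Edge coverage: each edge of G has both endpoints in at least one bag. Running intersection: for every vertex, the bags containing it form a connected subtree. All three properties hold, so this is a valid tree decomposition of width max|bag| − 1 = 3, and hence tw(G) ≤ 3.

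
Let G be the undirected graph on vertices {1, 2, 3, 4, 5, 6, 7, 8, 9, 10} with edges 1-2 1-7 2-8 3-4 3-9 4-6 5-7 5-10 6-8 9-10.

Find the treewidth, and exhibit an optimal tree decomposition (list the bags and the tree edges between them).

Each bag holds 3 vertices, so the decomposition has width 2, which upper-bounds the treewidth. For the lower bound, G contains the cycle 9–10–5–7–1–2–8–6–4–3–9, so G is not a forest; only forests have treewidth ≤ 1, hence tw(G) ≥ 2. Hence tw(G) = 2 exactly.

Treewidth 2.
One such decomposition:
Bags: B1 = {5, 9, 10}  B2 = {5, 7, 9}  B3 = {1, 7, 9}  B4 = {1, 2, 9}  B5 = {2, 8, 9}  B6 = {6, 8, 9}  B7 = {4, 6, 9}  B8 = {3, 4, 9}
Tree: B1–B2, B2–B3, B3–B4, B4–B5, B5–B6, B6–B7, B7–B8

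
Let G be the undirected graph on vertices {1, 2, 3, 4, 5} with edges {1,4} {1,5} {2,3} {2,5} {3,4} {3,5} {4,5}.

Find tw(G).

2

A width-2 tree decomposition is:
Bags: B1 = {3, 4, 5}  B2 = {2, 3, 5}  B3 = {1, 4, 5}
Tree: B1–B2, B1–B3
The largest bag has 3 vertices, giving width 2; this decomposition certifies tw(G) ≤ 2. On the other hand G contains the 3-clique {1, 4, 5}. A clique must lie in a single bag of any decomposition, so no decomposition can have width below 2. The upper and lower bounds meet at 2, so that is the treewidth.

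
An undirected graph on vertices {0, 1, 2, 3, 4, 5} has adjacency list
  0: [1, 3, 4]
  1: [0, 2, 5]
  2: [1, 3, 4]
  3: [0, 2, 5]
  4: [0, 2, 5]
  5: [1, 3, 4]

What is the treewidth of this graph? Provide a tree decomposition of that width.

Each bag holds 4 vertices, so the decomposition has width 3, which upper-bounds the treewidth. For the lower bound: the 4 vertex sets {2,3}, {0,1}, {4}, {5} are disjoint, each induces a connected subgraph, and every pair is joined by at least one edge of G. Contracting each set to a single vertex therefore yields K_{4} as a minor, and since treewidth is minor-monotone, tw(G) ≥ tw(K_{4}) = 3. Combining the bounds, tw(G) = 3.

Treewidth 3.
One optimal decomposition is:
Bags: B1 = {1, 2, 3, 4}  B2 = {0, 1, 3, 4}  B3 = {1, 3, 4, 5}
Tree: B1–B2, B2–B3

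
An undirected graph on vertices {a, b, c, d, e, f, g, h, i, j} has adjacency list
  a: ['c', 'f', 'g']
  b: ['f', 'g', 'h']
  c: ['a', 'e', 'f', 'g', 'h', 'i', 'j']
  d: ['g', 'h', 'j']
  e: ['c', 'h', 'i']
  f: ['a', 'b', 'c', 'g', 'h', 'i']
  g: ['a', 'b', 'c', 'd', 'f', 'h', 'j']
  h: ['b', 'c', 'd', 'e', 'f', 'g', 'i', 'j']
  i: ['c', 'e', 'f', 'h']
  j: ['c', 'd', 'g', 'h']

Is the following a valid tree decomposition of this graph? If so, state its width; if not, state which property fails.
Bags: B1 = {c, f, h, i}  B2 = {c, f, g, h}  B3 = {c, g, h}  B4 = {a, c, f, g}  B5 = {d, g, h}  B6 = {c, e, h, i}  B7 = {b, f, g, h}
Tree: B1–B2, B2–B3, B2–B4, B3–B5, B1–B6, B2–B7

A tree decomposition must satisfy three properties: every vertex lies in some bag; for every edge, both endpoints lie together in some bag; and for every vertex, the bags containing it form a connected subtree. Here vertex j appears in no bag, so the decomposition is invalid.

No — vertex j appears in no bag.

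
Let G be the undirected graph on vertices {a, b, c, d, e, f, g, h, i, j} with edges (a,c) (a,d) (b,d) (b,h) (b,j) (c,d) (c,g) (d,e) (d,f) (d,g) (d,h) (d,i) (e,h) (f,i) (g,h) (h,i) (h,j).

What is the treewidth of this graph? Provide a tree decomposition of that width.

The largest bag has 3 vertices, giving width 2; this decomposition certifies tw(G) ≤ 2. Conversely, {a, c, d} is a clique of size 3, and the vertices of any clique must share a bag in every tree decomposition; so some bag has ≥ 3 vertices and tw(G) ≥ 2. Therefore the treewidth is 2.

Treewidth 2.
One optimal decomposition is:
Bags: B1 = {d, h, i}  B2 = {d, e, h}  B3 = {b, d, h}  B4 = {d, f, i}  B5 = {d, g, h}  B6 = {c, d, g}  B7 = {b, h, j}  B8 = {a, c, d}
Tree: B1–B2, B1–B3, B1–B4, B3–B5, B5–B6, B3–B7, B6–B8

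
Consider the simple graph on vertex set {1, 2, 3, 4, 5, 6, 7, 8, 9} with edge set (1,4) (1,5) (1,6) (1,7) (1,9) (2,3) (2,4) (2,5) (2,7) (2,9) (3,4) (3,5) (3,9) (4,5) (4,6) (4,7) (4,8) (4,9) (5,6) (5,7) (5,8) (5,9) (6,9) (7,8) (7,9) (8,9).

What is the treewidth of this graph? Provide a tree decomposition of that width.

Treewidth 4.
Bags: B1 = {2, 4, 5, 7, 9}  B2 = {4, 5, 7, 8, 9}  B3 = {1, 4, 5, 7, 9}  B4 = {2, 3, 4, 5, 9}  B5 = {1, 4, 5, 6, 9}
Tree: B1–B2, B2–B3, B1–B4, B3–B5

Every bag has size at most 5, so the width is 5 − 1 = 4 and tw(G) ≤ 4. Conversely, {2, 3, 4, 5, 9} is a clique of size 5, and the vertices of any clique must share a bag in every tree decomposition; so some bag has ≥ 5 vertices and tw(G) ≥ 4. Therefore the treewidth is 4.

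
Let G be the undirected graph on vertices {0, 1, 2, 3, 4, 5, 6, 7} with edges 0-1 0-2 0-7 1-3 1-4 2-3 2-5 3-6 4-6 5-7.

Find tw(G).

2

A width-2 tree decomposition is:
Bags: B1 = {1, 4, 6}  B2 = {1, 3, 6}  B3 = {0, 1, 3}  B4 = {0, 2, 3}  B5 = {0, 2, 7}  B6 = {2, 5, 7}
Tree: B1–B2, B2–B3, B3–B4, B4–B5, B5–B6
The largest bag has 3 vertices, giving width 2; this decomposition certifies tw(G) ≤ 2. Since 4–6–3–1–4 is a cycle in G, G is not acyclic. Forests are exactly the graphs of treewidth ≤ 1, so tw(G) ≥ 2. Hence tw(G) = 2 exactly.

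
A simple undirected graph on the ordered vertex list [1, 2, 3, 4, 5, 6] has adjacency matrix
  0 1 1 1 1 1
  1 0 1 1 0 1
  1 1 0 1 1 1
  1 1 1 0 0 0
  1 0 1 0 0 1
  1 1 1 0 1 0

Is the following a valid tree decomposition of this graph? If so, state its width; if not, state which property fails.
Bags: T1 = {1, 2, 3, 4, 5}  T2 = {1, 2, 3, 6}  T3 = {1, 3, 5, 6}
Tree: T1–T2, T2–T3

A tree decomposition must satisfy three properties: every vertex lies in some bag; for every edge, both endpoints lie together in some bag; and for every vertex, the bags containing it form a connected subtree. Here bags containing vertex 5 are not connected in the tree, so the decomposition is invalid.

No — bags containing vertex 5 are not connected in the tree.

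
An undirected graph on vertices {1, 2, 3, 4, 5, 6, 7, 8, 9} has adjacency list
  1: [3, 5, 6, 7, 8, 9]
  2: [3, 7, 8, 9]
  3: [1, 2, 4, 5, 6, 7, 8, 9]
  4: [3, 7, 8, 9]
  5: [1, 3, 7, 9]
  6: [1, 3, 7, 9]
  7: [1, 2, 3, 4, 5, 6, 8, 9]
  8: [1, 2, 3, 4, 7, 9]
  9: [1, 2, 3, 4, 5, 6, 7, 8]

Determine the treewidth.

4

A width-4 tree decomposition is:
Bags: B1 = {1, 3, 7, 8, 9}  B2 = {1, 3, 5, 7, 9}  B3 = {1, 3, 6, 7, 9}  B4 = {3, 4, 7, 8, 9}  B5 = {2, 3, 7, 8, 9}
Tree: B1–B2, B1–B3, B1–B4, B1–B5
The largest bag has 5 vertices, giving width 4; this decomposition certifies tw(G) ≤ 4. For the lower bound, the 5 vertices {1, 3, 7, 8, 9} are pairwise adjacent, and any tree decomposition puts a clique entirely inside one bag — forcing width ≥ 4. Combining the bounds, tw(G) = 4.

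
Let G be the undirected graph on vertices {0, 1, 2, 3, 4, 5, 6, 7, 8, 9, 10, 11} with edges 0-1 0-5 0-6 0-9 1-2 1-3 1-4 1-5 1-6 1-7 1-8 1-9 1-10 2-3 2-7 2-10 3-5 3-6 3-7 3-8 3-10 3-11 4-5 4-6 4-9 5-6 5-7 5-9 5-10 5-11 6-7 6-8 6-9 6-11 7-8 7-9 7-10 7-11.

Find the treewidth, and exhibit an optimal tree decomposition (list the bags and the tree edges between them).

Treewidth 4.
One optimal decomposition is:
Bags: B1 = {0, 1, 5, 6, 9}  B2 = {1, 5, 6, 7, 9}  B3 = {1, 3, 5, 6, 7}  B4 = {1, 4, 5, 6, 9}  B5 = {1, 3, 6, 7, 8}  B6 = {3, 5, 6, 7, 11}  B7 = {1, 3, 5, 7, 10}  B8 = {1, 2, 3, 7, 10}
Tree: B1–B2, B2–B3, B2–B4, B3–B5, B3–B6, B3–B7, B7–B8

Every bag has size at most 5, so the width is 5 − 1 = 4 and tw(G) ≤ 4. Conversely, {1, 3, 6, 7, 8} is a clique of size 5, and the vertices of any clique must share a bag in every tree decomposition; so some bag has ≥ 5 vertices and tw(G) ≥ 4. Hence tw(G) = 4 exactly.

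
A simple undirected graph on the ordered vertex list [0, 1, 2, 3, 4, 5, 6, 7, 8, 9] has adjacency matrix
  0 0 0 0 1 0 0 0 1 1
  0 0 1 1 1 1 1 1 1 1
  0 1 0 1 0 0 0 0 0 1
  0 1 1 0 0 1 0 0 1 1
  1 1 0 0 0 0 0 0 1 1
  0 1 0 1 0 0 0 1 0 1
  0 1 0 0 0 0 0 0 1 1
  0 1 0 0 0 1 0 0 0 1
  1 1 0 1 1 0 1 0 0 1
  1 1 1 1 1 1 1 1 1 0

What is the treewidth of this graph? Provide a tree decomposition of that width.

Each bag holds 4 vertices, so the decomposition has width 3, which upper-bounds the treewidth. For the lower bound, the 4 vertices {0, 4, 8, 9} are pairwise adjacent, and any tree decomposition puts a clique entirely inside one bag — forcing width ≥ 3. Hence tw(G) = 3 exactly.

Treewidth 3.
One optimal decomposition is:
Bags: B1 = {1, 3, 5, 9}  B2 = {1, 3, 8, 9}  B3 = {1, 4, 8, 9}  B4 = {1, 2, 3, 9}  B5 = {1, 6, 8, 9}  B6 = {0, 4, 8, 9}  B7 = {1, 5, 7, 9}
Tree: B1–B2, B2–B3, B2–B4, B2–B5, B3–B6, B1–B7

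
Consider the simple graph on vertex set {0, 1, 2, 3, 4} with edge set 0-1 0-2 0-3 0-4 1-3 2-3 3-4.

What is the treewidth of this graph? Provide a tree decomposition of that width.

Every bag has size at most 3, so the width is 3 − 1 = 2 and tw(G) ≤ 2. On the other hand G contains the 3-clique {0, 1, 3}. A clique must lie in a single bag of any decomposition, so no decomposition can have width below 2. The upper and lower bounds meet at 2, so that is the treewidth.

Treewidth 2.
Bags: B1 = {0, 2, 3}  B2 = {0, 3, 4}  B3 = {0, 1, 3}
Tree: B1–B2, B1–B3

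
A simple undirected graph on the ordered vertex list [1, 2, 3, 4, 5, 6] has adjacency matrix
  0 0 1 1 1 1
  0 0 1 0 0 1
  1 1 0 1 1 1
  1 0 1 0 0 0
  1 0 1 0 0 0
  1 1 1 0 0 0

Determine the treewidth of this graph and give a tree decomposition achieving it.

The largest bag has 3 vertices, giving width 2; this decomposition certifies tw(G) ≤ 2. Conversely, {1, 3, 4} is a clique of size 3, and the vertices of any clique must share a bag in every tree decomposition; so some bag has ≥ 3 vertices and tw(G) ≥ 2. Combining the bounds, tw(G) = 2.

Treewidth 2.
One optimal decomposition is:
Bags: B1 = {2, 3, 6}  B2 = {1, 3, 6}  B3 = {1, 3, 5}  B4 = {1, 3, 4}
Tree: B1–B2, B2–B3, B2–B4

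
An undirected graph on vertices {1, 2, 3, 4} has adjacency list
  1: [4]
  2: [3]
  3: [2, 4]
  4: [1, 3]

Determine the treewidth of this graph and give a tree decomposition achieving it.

Treewidth 1.
One such decomposition:
Bags: B1 = {1, 4}  B2 = {3, 4}  B3 = {2, 3}
Tree: B1–B2, B2–B3

The largest bag has 2 vertices, giving width 1; this decomposition certifies tw(G) ≤ 1. Since G has at least one edge (e.g. 1–4), it is not an edgeless graph, so tw(G) ≥ 1. The upper and lower bounds meet at 1, so that is the treewidth.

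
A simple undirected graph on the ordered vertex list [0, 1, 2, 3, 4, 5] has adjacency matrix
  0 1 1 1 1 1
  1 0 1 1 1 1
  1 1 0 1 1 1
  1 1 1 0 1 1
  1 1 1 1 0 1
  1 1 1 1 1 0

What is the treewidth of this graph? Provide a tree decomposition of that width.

Treewidth 5.
Bags: B1 = {0, 1, 2, 3, 4, 5}
Tree: (single bag)

A single bag containing all 6 vertices is trivially a valid decomposition of width 5. For the lower bound, the 6 vertices {0, 1, 2, 3, 4, 5} are pairwise adjacent, and any tree decomposition puts a clique entirely inside one bag — forcing width ≥ 5. Combining the bounds, tw(G) = 5.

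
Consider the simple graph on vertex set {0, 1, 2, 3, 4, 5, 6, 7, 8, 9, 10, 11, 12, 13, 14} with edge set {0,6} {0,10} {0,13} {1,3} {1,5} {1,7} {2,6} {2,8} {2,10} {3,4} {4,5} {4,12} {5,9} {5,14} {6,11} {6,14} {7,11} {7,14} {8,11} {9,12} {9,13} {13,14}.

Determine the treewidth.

A width-3 tree decomposition is:
Bags: B1 = {3, 4, 9, 12}  B2 = {3, 4, 5, 9}  B3 = {1, 3, 5, 9}  B4 = {1, 5, 9, 13}  B5 = {1, 5, 13, 14}  B6 = {1, 7, 13, 14}  B7 = {0, 7, 13, 14}  B8 = {0, 6, 7, 14}  B9 = {0, 6, 7, 11}  B10 = {0, 6, 10, 11}  B11 = {2, 6, 10, 11}  B12 = {2, 8, 10, 11}
Tree: B1–B2, B2–B3, B3–B4, B4–B5, B5–B6, B6–B7, B7–B8, B8–B9, B9–B10, B10–B11, B11–B12
Each bag holds 4 vertices, so the decomposition has width 3, which upper-bounds the treewidth. For the lower bound: the 4 vertex sets {3,4,12}, {9}, {5}, {1,7,13,14} are disjoint, each induces a connected subgraph, and every pair is joined by at least one edge of G. Contracting each set to a single vertex therefore yields K_{4} as a minor, and since treewidth is minor-monotone, tw(G) ≥ tw(K_{4}) = 3. The upper and lower bounds meet at 3, so that is the treewidth.

3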